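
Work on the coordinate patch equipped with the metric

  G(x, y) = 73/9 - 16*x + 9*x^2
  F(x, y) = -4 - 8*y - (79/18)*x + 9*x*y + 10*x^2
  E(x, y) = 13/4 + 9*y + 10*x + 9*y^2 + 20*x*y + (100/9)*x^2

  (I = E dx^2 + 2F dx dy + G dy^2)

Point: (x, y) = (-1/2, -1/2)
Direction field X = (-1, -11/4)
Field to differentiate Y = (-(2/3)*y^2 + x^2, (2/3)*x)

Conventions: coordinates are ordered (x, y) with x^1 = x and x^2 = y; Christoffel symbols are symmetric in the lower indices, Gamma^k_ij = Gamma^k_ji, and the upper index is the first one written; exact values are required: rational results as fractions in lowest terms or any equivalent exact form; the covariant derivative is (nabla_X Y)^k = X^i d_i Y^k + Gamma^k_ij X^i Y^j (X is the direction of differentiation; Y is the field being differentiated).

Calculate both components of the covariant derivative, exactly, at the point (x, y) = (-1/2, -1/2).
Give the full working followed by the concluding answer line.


E = 34/9, F = 125/18, G = 661/36 at the point
E_x = -100/9, E_y = -10, F_x = -170/9, F_y = -25/2, G_x = -25, G_y = 0
EG - F^2 = 761/36;  g^inv = (36/761) * [[661/36, -125/18], [-125/18, 34/9]]
first-kind symbols [ij,l] = (1/2)(d_i g_jl + d_j g_il - d_l g_ij): [xx,x] = E_x/2 = -50/9, [xx,y] = F_x - E_y/2 = -125/9, [xy,x] = E_y/2 = -5, [xy,y] = G_x/2 = -25/2, [yy,x] = F_y - G_x/2 = 0, [yy,y] = G_y/2 = 0
Gamma^x_ij = (G*[ij,x] - F*[ij,y])/(EG - F^2), Gamma^y_ij = (E*[ij,y] - F*[ij,x])/(EG - F^2)
Gamma_xxx = -200/761, Gamma_xxy = -180/761, Gamma_xyy = 0, Gamma_yxx = -500/761, Gamma_yxy = -450/761, Gamma_yyy = 0
X = (-1, -11/4), Y = (1/12, -1/3) at the point

Answer: (nabla_X Y)^x = -2545/3044, (nabla_X Y)^y = -12301/18264


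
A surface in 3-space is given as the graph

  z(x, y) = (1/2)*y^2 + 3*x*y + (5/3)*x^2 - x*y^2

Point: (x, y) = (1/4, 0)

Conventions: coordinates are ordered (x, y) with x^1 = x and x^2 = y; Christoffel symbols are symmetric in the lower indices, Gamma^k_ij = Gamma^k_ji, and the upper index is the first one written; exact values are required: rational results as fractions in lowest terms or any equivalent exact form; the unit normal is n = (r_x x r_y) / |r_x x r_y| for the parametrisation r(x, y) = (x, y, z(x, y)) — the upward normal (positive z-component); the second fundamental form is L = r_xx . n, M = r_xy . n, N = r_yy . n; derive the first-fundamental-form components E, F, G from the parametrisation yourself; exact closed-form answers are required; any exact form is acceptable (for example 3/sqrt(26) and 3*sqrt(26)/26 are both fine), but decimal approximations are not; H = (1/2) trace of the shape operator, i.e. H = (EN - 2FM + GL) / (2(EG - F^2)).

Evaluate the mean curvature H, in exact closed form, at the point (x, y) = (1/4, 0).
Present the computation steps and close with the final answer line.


z_x = 5/6, z_y = 3/4, z_xx = 10/3, z_xy = 3, z_yy = 1/2
E = 61/36, F = 5/8, G = 25/16; answer radicand W^2 = 325/144
unnormalised second-form numerators: l = 10/3, m = 3, n = 1/2; L = l/sqrt(325/144), and similarly M = m/sqrt(W^2), N = n/sqrt(W^2)
H = (E*n - 2*F*m + G*l) / (2*(EG - F^2)*sqrt(W^2)); E*n - 2*F*m + G*l = 83/36, EG - F^2 = 325/144, so H = (166/325)/sqrt(325/144)

Answer: H = 1992*sqrt(13)/21125


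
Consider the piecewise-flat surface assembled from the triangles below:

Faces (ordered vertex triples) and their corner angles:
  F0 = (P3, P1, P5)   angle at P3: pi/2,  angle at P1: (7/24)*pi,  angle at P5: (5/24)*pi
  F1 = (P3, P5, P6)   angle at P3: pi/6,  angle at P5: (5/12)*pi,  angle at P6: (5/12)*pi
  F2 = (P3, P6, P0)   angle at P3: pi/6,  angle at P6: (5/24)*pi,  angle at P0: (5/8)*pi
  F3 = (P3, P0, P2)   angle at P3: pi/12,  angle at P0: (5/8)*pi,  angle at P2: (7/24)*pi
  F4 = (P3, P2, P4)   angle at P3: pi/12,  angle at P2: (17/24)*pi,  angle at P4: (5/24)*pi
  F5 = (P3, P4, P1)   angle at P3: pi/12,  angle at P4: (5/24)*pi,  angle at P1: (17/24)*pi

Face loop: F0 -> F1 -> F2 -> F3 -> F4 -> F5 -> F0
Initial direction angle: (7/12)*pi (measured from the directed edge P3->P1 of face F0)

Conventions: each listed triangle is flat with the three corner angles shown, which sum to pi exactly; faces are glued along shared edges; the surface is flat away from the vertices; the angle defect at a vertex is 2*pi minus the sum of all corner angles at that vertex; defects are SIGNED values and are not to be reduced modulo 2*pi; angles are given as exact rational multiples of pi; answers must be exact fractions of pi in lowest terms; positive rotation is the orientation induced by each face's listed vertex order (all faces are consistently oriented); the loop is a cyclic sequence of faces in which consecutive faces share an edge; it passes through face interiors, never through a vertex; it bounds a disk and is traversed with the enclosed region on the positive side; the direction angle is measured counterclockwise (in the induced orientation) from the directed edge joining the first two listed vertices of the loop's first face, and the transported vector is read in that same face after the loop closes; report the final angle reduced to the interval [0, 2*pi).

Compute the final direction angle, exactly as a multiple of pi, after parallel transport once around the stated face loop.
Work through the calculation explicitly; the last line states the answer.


enclosed vertex P3: corner angles sum to (13/12)*pi, defect = 2*pi - (13/12)*pi = (11/12)*pi
the rotation equals the total enclosed defect, so the final angle is initial + defects (mod 2*pi)
final angle = (7/12)*pi + (11/12)*pi = (3/2)*pi (mod 2*pi)

Answer: final direction angle = (3/2)*pi


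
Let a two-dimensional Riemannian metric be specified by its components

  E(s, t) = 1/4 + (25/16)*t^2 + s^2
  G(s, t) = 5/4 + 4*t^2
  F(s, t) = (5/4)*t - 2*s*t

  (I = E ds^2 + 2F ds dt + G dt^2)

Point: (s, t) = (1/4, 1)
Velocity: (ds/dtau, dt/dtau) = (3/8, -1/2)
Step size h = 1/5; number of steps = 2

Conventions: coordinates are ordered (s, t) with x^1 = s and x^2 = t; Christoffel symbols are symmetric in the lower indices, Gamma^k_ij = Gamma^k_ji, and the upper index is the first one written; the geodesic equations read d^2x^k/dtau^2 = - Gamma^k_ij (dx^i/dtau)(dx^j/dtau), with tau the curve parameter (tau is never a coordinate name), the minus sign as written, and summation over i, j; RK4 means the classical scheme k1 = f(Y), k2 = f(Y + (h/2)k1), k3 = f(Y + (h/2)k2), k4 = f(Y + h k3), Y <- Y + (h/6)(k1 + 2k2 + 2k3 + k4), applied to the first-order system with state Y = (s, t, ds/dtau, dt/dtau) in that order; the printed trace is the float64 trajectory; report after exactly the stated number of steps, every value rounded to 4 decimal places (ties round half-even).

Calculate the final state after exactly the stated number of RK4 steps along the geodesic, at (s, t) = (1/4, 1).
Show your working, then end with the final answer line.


f(Y) = (ds/dtau, dt/dtau, -Gamma^s_ij Y'^i Y'^j, -Gamma^t_ij Y'^i Y'^j) with the Gammas evaluated at the stage position; h = 0.200000; intermediate values shown to 6 dp
step 0: s = 0.2500, t = 1.0000, ds/dtau = 0.3750, dt/dtau = -0.5000
step 1:
  k1: at (s, t) = (0.250000, 1.000000), (ds/dtau, dt/dtau) = (0.375000, -0.500000); Gamma_sss = 0.429293, Gamma_sst = 0.883838, Gamma_stt = 0.101010, Gamma_tss = -0.739899, Gamma_tst = -0.126263, Gamma_ttt = 0.747475; k1 = (0.375000, -0.500000, 0.245818, -0.130169)
  k2: at (s, t) = (0.287500, 0.950000), (ds/dtau, dt/dtau) = (0.399582, -0.513017); Gamma_sss = 0.442678, Gamma_sst = 0.895171, Gamma_stt = 0.104698, Gamma_tss = -0.754782, Gamma_tst = -0.118113, Gamma_ttt = 0.768079; k2 = (0.399582, -0.513017, 0.268770, -0.130059)
  k3: at (s, t) = (0.289958, 0.948698), (ds/dtau, dt/dtau) = (0.401877, -0.513006); Gamma_sss = 0.442318, Gamma_sst = 0.894568, Gamma_stt = 0.104220, Gamma_tss = -0.754812, Gamma_tst = -0.117251, Gamma_ttt = 0.768753; k3 = (0.401877, -0.513006, 0.269993, -0.128757)
  k4: at (s, t) = (0.330375, 0.897399), (ds/dtau, dt/dtau) = (0.428999, -0.525751); Gamma_sss = 0.455623, Gamma_sst = 0.901767, Gamma_stt = 0.105941, Gamma_tss = -0.768885, Gamma_tst = -0.106646, Gamma_ttt = 0.790279; k4 = (0.428999, -0.525751, 0.293645, -0.125047)
  Y <- Y + (h/6)(k1 + 2k2 + 2k3 + k4): s = 0.3302, t = 0.8974, ds/dtau = 0.4289, dt/dtau = -0.5258
step 2:
  k1: at (s, t) = (0.330231, 0.897407), (ds/dtau, dt/dtau) = (0.428900, -0.525762); Gamma_sss = 0.455690, Gamma_sst = 0.901854, Gamma_stt = 0.106001, Gamma_tss = -0.768916, Gamma_tst = -0.106708, Gamma_ttt = 0.790263; k1 = (0.428900, -0.525762, 0.293606, -0.125128)
  k2: at (s, t) = (0.373121, 0.844831), (ds/dtau, dt/dtau) = (0.458260, -0.538274); Gamma_sss = 0.469187, Gamma_sst = 0.903949, Gamma_stt = 0.105046, Gamma_tss = -0.781833, Gamma_tst = -0.093719, Gamma_ttt = 0.812339; k2 = (0.458260, -0.538274, 0.316988, -0.117415)
  k3: at (s, t) = (0.376057, 0.843579), (ds/dtau, dt/dtau) = (0.460598, -0.537503); Gamma_sss = 0.468529, Gamma_sst = 0.902635, Gamma_stt = 0.104038, Gamma_tss = -0.781651, Gamma_tst = -0.092546, Gamma_ttt = 0.813040; k3 = (0.460598, -0.537503, 0.317480, -0.114891)
  k4: at (s, t) = (0.422350, 0.789906), (ds/dtau, dt/dtau) = (0.492396, -0.548740); Gamma_sss = 0.481752, Gamma_sst = 0.897006, Gamma_stt = 0.098297, Gamma_tss = -0.792425, Gamma_tst = -0.076666, Gamma_ttt = 0.835108; k4 = (0.492396, -0.548740, 0.338336, -0.100767)
  Y <- Y + (h/6)(k1 + 2k2 + 2k3 + k4): s = 0.4222, t = 0.7899, ds/dtau = 0.4923, dt/dtau = -0.5488

Answer: s = 0.4222, t = 0.7899, ds/dtau = 0.4923, dt/dtau = -0.5488


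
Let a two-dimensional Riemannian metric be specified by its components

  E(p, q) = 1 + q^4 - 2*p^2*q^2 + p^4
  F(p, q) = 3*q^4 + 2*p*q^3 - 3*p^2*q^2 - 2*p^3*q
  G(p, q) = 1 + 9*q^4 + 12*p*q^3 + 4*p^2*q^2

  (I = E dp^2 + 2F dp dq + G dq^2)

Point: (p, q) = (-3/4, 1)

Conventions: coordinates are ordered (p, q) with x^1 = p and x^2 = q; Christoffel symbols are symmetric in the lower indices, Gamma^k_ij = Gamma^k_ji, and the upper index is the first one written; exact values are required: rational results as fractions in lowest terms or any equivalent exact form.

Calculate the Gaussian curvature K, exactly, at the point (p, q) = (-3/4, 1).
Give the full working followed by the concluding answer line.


E = 305/256, F = 21/32, G = 13/4, EG - F^2 = 881/256 at the point
E_p = 21/16, E_q = 7/4, F_p = 25/8, F_q = 159/32, G_p = 6, G_q = 27/2
E_qq = 39/4, F_pq = 93/8, G_pp = 8
K follows from Brioschi's formula, (det M1 - det M2)/(EG - F^2)^2.
M1 = [[-E_qq/2 + F_pq - G_pp/2, E_p/2, F_p - E_q/2], [F_q - G_p/2, E, F], [G_q/2, F, G]] = [[11/4, 21/32, 9/4], [63/32, 305/256, 21/32], [27/4, 21/32, 13/4]]; det M1 = -449/64
M2 = [[0, E_q/2, G_p/2], [E_q/2, E, F], [G_p/2, F, G]] = [[0, 7/8, 3], [7/8, 305/256, 21/32], [3, 21/32, 13/4]]; det M2 = -625/64
det M1 - det M2 = 11/4; K = 11/4 / (881/256)^2 = 180224/776161

Answer: K = 180224/776161


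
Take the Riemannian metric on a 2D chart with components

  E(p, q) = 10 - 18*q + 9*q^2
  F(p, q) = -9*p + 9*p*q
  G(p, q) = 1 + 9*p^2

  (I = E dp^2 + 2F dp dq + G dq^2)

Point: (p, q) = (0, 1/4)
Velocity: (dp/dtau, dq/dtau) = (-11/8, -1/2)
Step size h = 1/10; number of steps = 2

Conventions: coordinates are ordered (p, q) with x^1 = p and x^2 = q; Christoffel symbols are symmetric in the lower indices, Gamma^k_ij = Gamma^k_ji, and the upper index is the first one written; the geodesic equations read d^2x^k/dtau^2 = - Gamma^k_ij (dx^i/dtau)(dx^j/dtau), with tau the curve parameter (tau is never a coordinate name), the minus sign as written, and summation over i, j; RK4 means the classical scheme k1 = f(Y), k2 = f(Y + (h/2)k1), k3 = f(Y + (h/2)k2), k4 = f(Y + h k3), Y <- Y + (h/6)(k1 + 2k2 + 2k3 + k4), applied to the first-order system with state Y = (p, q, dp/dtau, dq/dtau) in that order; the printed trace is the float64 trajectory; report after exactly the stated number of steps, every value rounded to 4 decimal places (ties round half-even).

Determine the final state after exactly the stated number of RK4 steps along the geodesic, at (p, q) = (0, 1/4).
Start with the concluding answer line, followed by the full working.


Answer: p = -0.2480, q = 0.1528, dp/dtau = -1.1232, dq/dtau = -0.4630

f(Y) = (dp/dtau, dq/dtau, -Gamma^p_ij Y'^i Y'^j, -Gamma^q_ij Y'^i Y'^j) with the Gammas evaluated at the stage position; h = 0.100000; intermediate values shown to 6 dp
step 0: p = 0.0000, q = 0.2500, dp/dtau = -1.3750, dq/dtau = -0.5000
step 1:
  k1: at (p, q) = (0.000000, 0.250000), (dp/dtau, dq/dtau) = (-1.375000, -0.500000); Gamma_ppp = 0.000000, Gamma_ppq = -1.113402, Gamma_pqq = 0.000000, Gamma_qpp = 0.000000, Gamma_qpq = 0.000000, Gamma_qqq = 0.000000; k1 = (-1.375000, -0.500000, 1.530928, 0.000000)
  k2: at (p, q) = (-0.068750, 0.225000), (dp/dtau, dq/dtau) = (-1.298454, -0.500000); Gamma_ppp = 0.000000, Gamma_ppq = -1.081703, Gamma_pqq = 0.000000, Gamma_qpp = 0.000000, Gamma_qpq = -0.095958, Gamma_qqq = 0.000000; k2 = (-1.298454, -0.500000, 1.404541, 0.124596)
  k3: at (p, q) = (-0.064923, 0.225000), (dp/dtau, dq/dtau) = (-1.304773, -0.493770); Gamma_ppp = 0.000000, Gamma_ppq = -1.082476, Gamma_pqq = 0.000000, Gamma_qpp = 0.000000, Gamma_qpq = -0.090680, Gamma_qqq = 0.000000; k3 = (-1.304773, -0.493770, 1.394788, 0.116843)
  k4: at (p, q) = (-0.130477, 0.200623), (dp/dtau, dq/dtau) = (-1.235521, -0.488316); Gamma_ppp = 0.000000, Gamma_ppq = -1.042024, Gamma_pqq = 0.000000, Gamma_qpp = 0.000000, Gamma_qpq = -0.170083, Gamma_qqq = 0.000000; k4 = (-1.235521, -0.488316, 1.257357, 0.205230)
  Y <- Y + (h/6)(k1 + 2k2 + 2k3 + k4): p = -0.1303, q = 0.2004, dp/dtau = -1.2352, dq/dtau = -0.4885
step 2:
  k1: at (p, q) = (-0.130283, 0.200402), (dp/dtau, dq/dtau) = (-1.235218, -0.488532); Gamma_ppp = 0.000000, Gamma_ppq = -1.041901, Gamma_pqq = 0.000000, Gamma_qpp = 0.000000, Gamma_qpq = -0.169763, Gamma_qqq = 0.000000; k1 = (-1.235218, -0.488532, 1.257455, 0.204884)
  k2: at (p, q) = (-0.192044, 0.175976), (dp/dtau, dq/dtau) = (-1.172345, -0.478287); Gamma_ppp = 0.000000, Gamma_ppq = -0.996392, Gamma_pqq = 0.000000, Gamma_qpp = 0.000000, Gamma_qpq = -0.232215, Gamma_qqq = 0.000000; k2 = (-1.172345, -0.478287, 1.117390, 0.260414)
  k3: at (p, q) = (-0.188900, 0.176488), (dp/dtau, dq/dtau) = (-1.179348, -0.475511); Gamma_ppp = 0.000000, Gamma_ppq = -0.998237, Gamma_pqq = 0.000000, Gamma_qpp = 0.000000, Gamma_qpq = -0.228979, Gamma_qqq = 0.000000; k3 = (-1.179348, -0.475511, 1.119608, 0.256820)
  k4: at (p, q) = (-0.248218, 0.152851), (dp/dtau, dq/dtau) = (-1.123257, -0.462850); Gamma_ppp = 0.000000, Gamma_ppq = -0.951442, Gamma_pqq = 0.000000, Gamma_qpp = 0.000000, Gamma_qpq = -0.278776, Gamma_qqq = 0.000000; k4 = (-1.123257, -0.462850, 0.989307, 0.289871)
  Y <- Y + (h/6)(k1 + 2k2 + 2k3 + k4): p = -0.2480, q = 0.1528, dp/dtau = -1.1232, dq/dtau = -0.4630


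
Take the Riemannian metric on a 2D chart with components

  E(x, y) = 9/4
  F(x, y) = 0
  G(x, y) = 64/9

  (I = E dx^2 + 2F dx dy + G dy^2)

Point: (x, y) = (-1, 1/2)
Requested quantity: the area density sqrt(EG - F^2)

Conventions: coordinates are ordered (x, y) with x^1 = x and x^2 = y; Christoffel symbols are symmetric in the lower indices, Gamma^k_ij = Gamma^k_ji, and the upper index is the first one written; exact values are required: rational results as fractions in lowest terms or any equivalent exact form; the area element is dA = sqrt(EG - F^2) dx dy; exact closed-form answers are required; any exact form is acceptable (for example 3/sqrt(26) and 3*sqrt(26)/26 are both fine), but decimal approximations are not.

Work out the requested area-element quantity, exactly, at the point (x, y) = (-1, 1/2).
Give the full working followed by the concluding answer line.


E = 9/4, F = 0, G = 64/9; EG - F^2 = 16

Answer: sqrt(EG - F^2) = 4


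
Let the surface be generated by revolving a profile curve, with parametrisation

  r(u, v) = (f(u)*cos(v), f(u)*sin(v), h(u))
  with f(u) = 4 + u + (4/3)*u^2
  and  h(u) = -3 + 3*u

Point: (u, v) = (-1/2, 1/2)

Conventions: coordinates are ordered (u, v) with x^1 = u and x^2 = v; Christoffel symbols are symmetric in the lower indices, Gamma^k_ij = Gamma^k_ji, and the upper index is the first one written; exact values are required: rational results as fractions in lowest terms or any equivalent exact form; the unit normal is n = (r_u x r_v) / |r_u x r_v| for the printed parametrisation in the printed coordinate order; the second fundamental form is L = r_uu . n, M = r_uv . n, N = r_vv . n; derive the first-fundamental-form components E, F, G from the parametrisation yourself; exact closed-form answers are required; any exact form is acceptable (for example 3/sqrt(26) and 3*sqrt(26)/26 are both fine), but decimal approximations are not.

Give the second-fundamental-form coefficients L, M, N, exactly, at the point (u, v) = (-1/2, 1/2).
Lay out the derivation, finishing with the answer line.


f = 23/6, f' = -1/3, f'' = 8/3, h' = 3, h'' = 0
E = 82/9, F = 0, G = 529/36; answer radicand W^2 = 82/9
unnormalised second-form numerators: l = -8, m = 0, n = 23/2; L = l/sqrt(82/9), and similarly M = m/sqrt(W^2), N = n/sqrt(W^2)

Answer: L = -12*sqrt(82)/41, M = 0, N = 69*sqrt(82)/164


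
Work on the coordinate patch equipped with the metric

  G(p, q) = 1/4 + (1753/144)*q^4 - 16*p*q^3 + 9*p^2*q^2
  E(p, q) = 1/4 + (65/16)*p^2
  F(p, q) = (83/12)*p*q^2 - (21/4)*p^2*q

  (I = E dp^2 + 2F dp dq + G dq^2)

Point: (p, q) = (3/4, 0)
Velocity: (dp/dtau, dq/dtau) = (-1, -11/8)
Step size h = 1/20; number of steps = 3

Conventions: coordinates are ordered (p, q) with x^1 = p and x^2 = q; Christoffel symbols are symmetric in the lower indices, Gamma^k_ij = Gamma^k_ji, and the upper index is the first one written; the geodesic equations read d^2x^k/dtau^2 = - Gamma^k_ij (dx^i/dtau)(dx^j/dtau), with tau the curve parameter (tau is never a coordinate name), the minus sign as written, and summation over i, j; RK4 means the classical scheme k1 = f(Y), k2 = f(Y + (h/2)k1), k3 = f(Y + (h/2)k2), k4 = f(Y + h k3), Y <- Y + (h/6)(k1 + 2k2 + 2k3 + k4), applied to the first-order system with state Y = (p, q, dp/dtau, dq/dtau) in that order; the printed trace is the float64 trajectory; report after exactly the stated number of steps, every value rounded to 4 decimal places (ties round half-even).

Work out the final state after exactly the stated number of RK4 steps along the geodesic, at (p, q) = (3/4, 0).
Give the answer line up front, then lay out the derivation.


Answer: p = 0.6215, q = -0.2125, dp/dtau = -0.6100, dq/dtau = -1.5000

f(Y) = (dp/dtau, dq/dtau, -Gamma^p_ij Y'^i Y'^j, -Gamma^q_ij Y'^i Y'^j) with the Gammas evaluated at the stage position; h = 0.050000; intermediate values shown to 6 dp
step 0: p = 0.7500, q = 0.0000, dp/dtau = -1.0000, dq/dtau = -1.3750
step 1:
  k1: at (p, q) = (0.750000, 0.000000), (dp/dtau, dq/dtau) = (-1.000000, -1.375000); Gamma_ppp = 1.201849, Gamma_ppq = 0.000000, Gamma_pqq = -1.164869, Gamma_qpp = 0.000000, Gamma_qpq = 0.000000, Gamma_qqq = 0.000000; k1 = (-1.000000, -1.375000, 1.000482, 0.000000)
  k2: at (p, q) = (0.725000, -0.034375), (dp/dtau, dq/dtau) = (-0.974988, -1.375000); Gamma_ppp = 1.210352, Gamma_ppq = -0.001348, Gamma_pqq = -1.295927, Gamma_qpp = 0.577434, Gamma_qpq = 0.031908, Gamma_qqq = -0.209138; k2 = (-0.974988, -1.375000, 1.303164, -0.239061)
  k3: at (p, q) = (0.725625, -0.034375), (dp/dtau, dq/dtau) = (-0.967421, -1.380977); Gamma_ppp = 1.209491, Gamma_ppq = -0.001349, Gamma_pqq = -1.296023, Gamma_qpp = 0.577834, Gamma_qpq = 0.031934, Gamma_qqq = -0.209403; k3 = (-0.967421, -1.380977, 1.343279, -0.226774)
  k4: at (p, q) = (0.701629, -0.069049), (dp/dtau, dq/dtau) = (-0.932836, -1.386339); Gamma_ppp = 1.167093, Gamma_ppq = -0.011413, Gamma_pqq = -1.426390, Gamma_qpp = 1.113751, Gamma_qpq = 0.127378, Gamma_qqq = -0.387767; k4 = (-0.932836, -1.386339, 1.755363, -0.553361)
  Y <- Y + (h/6)(k1 + 2k2 + 2k3 + k4): p = 0.7015, q = -0.0689, dp/dtau = -0.9329, dq/dtau = -1.3874
step 2:
  k1: at (p, q) = (0.701520, -0.068944), (dp/dtau, dq/dtau) = (-0.932927, -1.387375); Gamma_ppp = 1.167573, Gamma_ppq = -0.011357, Gamma_pqq = -1.426004, Gamma_qpp = 1.112003, Gamma_qpq = 0.126969, Gamma_qqq = -0.387154; k1 = (-0.932927, -1.387375, 1.757986, -0.551316)
  k2: at (p, q) = (0.678196, -0.103628), (dp/dtau, dq/dtau) = (-0.888978, -1.401158); Gamma_ppp = 1.075164, Gamma_ppq = -0.039823, Gamma_pqq = -1.559127, Gamma_qpp = 1.588059, Gamma_qpq = 0.280649, Gamma_qqq = -0.526653; k2 = (-0.888978, -1.401158, 2.310471, -0.920216)
  k3: at (p, q) = (0.679295, -0.103973), (dp/dtau, dq/dtau) = (-0.875165, -1.410381); Gamma_ppp = 1.071725, Gamma_ppq = -0.040301, Gamma_pqq = -1.560086, Gamma_qpp = 1.594593, Gamma_qpq = 0.282889, Gamma_qqq = -0.528981; k3 = (-0.875165, -1.410381, 2.381919, -0.867435)
  k4: at (p, q) = (0.657761, -0.139463), (dp/dtau, dq/dtau) = (-0.813831, -1.430747); Gamma_ppp = 0.924236, Gamma_ppq = -0.099693, Gamma_pqq = -1.704971, Gamma_qpp = 2.015026, Gamma_qpq = 0.493869, Gamma_qqq = -0.627402; k4 = (-0.813831, -1.430747, 3.110160, -1.200389)
  Y <- Y + (h/6)(k1 + 2k2 + 2k3 + k4): p = 0.6576, q = -0.1393, dp/dtau = -0.8142, dq/dtau = -1.4318
step 3:
  k1: at (p, q) = (0.657561, -0.139287), (dp/dtau, dq/dtau) = (-0.814153, -1.431767); Gamma_ppp = 0.925668, Gamma_ppq = -0.099272, Gamma_pqq = -1.704388, Gamma_qpp = 2.012548, Gamma_qpq = 0.492544, Gamma_qqq = -0.626778; k1 = (-0.814153, -1.431767, 3.111786, -1.197434)
  k2: at (p, q) = (0.637207, -0.175082), (dp/dtau, dq/dtau) = (-0.736358, -1.461703); Gamma_ppp = 0.730122, Gamma_ppq = -0.200356, Gamma_pqq = -1.869132, Gamma_qpp = 2.364233, Gamma_qpq = 0.748701, Gamma_qqq = -0.675287; k2 = (-0.736358, -1.461703, 4.028954, -1.450850)
  k3: at (p, q) = (0.639152, -0.175830), (dp/dtau, dq/dtau) = (-0.713429, -1.468038); Gamma_ppp = 0.720589, Gamma_ppq = -0.203473, Gamma_pqq = -1.870923, Gamma_qpp = 2.375587, Gamma_qpq = 0.756263, Gamma_qqq = -0.677241; k3 = (-0.713429, -1.468038, 4.091540, -1.333713)
  k4: at (p, q) = (0.621889, -0.212689), (dp/dtau, dq/dtau) = (-0.609576, -1.498453); Gamma_ppp = 0.471082, Gamma_ppq = -0.363265, Gamma_pqq = -2.071622, Gamma_qpp = 2.663524, Gamma_qpq = 1.056085, Gamma_qqq = -0.666562; k4 = (-0.609576, -1.498453, 5.140120, -1.422346)
  Y <- Y + (h/6)(k1 + 2k2 + 2k3 + k4): p = 0.6215, q = -0.2125, dp/dtau = -0.6100, dq/dtau = -1.5000


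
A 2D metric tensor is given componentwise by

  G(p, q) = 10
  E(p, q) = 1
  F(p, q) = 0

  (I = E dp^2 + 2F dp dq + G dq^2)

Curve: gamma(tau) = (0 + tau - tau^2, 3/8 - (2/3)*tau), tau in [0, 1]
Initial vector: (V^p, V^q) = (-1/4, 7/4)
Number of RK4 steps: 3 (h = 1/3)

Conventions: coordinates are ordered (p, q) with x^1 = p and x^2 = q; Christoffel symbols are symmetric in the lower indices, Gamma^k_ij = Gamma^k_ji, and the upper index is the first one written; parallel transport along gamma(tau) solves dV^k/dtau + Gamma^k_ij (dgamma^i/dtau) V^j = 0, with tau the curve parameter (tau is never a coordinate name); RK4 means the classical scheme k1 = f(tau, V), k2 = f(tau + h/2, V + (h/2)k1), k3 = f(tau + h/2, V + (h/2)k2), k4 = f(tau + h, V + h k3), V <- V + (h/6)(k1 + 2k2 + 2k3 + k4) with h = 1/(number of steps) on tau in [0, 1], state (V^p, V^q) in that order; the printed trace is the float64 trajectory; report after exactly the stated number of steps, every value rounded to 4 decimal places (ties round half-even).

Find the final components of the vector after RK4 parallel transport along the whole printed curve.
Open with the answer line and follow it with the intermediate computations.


Answer: V^p = -0.2500, V^q = 1.7500

gamma'(tau) = (1 - 2*tau, -2/3); f(tau, V)^k = -Gamma^k_ij(gamma(tau)) gamma'^i(tau) V^j; h = 1/3; intermediate values shown to 6 dp
curve data and Christoffel symbols at the stage parameters:
  tau = 0.000000: gamma = (0.000000, 0.375000), gamma' = (1.000000, -0.666667); Gamma_ppp = 0.000000, Gamma_ppq = 0.000000, Gamma_pqq = 0.000000, Gamma_qpp = 0.000000, Gamma_qpq = 0.000000, Gamma_qqq = 0.000000
  tau = 0.166667: gamma = (0.138889, 0.263889), gamma' = (0.666667, -0.666667); Gamma_ppp = 0.000000, Gamma_ppq = 0.000000, Gamma_pqq = 0.000000, Gamma_qpp = 0.000000, Gamma_qpq = 0.000000, Gamma_qqq = 0.000000
  tau = 0.333333: gamma = (0.222222, 0.152778), gamma' = (0.333333, -0.666667); Gamma_ppp = 0.000000, Gamma_ppq = 0.000000, Gamma_pqq = 0.000000, Gamma_qpp = 0.000000, Gamma_qpq = 0.000000, Gamma_qqq = 0.000000
  tau = 0.500000: gamma = (0.250000, 0.041667), gamma' = (0.000000, -0.666667); Gamma_ppp = 0.000000, Gamma_ppq = 0.000000, Gamma_pqq = 0.000000, Gamma_qpp = 0.000000, Gamma_qpq = 0.000000, Gamma_qqq = 0.000000
  tau = 0.666667: gamma = (0.222222, -0.069444), gamma' = (-0.333333, -0.666667); Gamma_ppp = 0.000000, Gamma_ppq = 0.000000, Gamma_pqq = 0.000000, Gamma_qpp = 0.000000, Gamma_qpq = 0.000000, Gamma_qqq = 0.000000
  tau = 0.833333: gamma = (0.138889, -0.180556), gamma' = (-0.666667, -0.666667); Gamma_ppp = 0.000000, Gamma_ppq = 0.000000, Gamma_pqq = 0.000000, Gamma_qpp = 0.000000, Gamma_qpq = 0.000000, Gamma_qqq = 0.000000
  tau = 1.000000: gamma = (0.000000, -0.291667), gamma' = (-1.000000, -0.666667); Gamma_ppp = 0.000000, Gamma_ppq = 0.000000, Gamma_pqq = 0.000000, Gamma_qpp = 0.000000, Gamma_qpq = 0.000000, Gamma_qqq = 0.000000
step 0: V^p = -0.2500, V^q = 1.7500
step 1: k1 = (0.000000, 0.000000), k2 = (0.000000, 0.000000), k3 = (0.000000, 0.000000), k4 = (0.000000, 0.000000); V <- V + (h/6)(k1 + 2k2 + 2k3 + k4): V^p = -0.2500, V^q = 1.7500
step 2: k1 = (0.000000, 0.000000), k2 = (0.000000, 0.000000), k3 = (0.000000, 0.000000), k4 = (0.000000, 0.000000); V <- V + (h/6)(k1 + 2k2 + 2k3 + k4): V^p = -0.2500, V^q = 1.7500
step 3: k1 = (0.000000, 0.000000), k2 = (0.000000, 0.000000), k3 = (0.000000, 0.000000), k4 = (0.000000, 0.000000); V <- V + (h/6)(k1 + 2k2 + 2k3 + k4): V^p = -0.2500, V^q = 1.7500


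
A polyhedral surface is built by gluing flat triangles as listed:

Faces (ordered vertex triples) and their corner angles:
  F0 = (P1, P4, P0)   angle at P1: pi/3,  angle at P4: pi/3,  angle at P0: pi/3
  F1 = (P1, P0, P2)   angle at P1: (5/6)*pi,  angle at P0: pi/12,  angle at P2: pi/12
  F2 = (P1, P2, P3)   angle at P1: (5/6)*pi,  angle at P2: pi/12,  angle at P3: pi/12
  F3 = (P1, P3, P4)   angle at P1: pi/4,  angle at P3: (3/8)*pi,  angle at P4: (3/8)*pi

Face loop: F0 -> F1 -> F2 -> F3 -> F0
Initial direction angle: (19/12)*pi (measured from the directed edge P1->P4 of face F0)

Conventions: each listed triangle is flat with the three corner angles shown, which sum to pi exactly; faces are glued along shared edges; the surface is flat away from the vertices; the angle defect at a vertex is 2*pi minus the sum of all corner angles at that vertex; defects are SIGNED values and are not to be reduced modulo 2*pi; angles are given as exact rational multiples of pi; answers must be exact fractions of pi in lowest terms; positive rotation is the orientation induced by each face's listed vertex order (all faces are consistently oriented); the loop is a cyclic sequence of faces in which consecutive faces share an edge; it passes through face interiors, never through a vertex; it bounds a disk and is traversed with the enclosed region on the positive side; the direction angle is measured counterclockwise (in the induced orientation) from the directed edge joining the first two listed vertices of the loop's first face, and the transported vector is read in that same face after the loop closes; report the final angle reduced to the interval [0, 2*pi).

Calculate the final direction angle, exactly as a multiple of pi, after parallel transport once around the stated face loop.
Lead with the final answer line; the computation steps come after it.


Answer: final direction angle = (4/3)*pi

enclosed vertex P1: corner angles sum to (9/4)*pi, defect = 2*pi - (9/4)*pi = -pi/4
the rotation equals the total enclosed defect, so the final angle is initial + defects (mod 2*pi)
final angle = (19/12)*pi - pi/4 = (4/3)*pi (mod 2*pi)


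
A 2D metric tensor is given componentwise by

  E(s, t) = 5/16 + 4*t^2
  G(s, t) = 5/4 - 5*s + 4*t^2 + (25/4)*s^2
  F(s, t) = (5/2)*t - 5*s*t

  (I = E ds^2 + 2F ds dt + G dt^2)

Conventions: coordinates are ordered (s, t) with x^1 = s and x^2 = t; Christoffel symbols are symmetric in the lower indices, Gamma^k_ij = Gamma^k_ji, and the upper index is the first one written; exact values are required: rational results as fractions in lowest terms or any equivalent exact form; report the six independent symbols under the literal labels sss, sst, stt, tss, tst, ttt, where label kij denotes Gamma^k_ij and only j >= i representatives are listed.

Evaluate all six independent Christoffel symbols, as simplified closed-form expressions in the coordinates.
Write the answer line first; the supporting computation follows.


Answer: Gamma_sss = (-2880*s*t^2 + 1440*t^2)/(125*s^2 + 320*s*t^2 - 100*s + 1024*t^4 + 25), Gamma_sst = (3600*s^2*t - 3080*s*t + 1024*t^3 + 720*t)/(125*s^2 + 320*s*t^2 - 100*s + 1024*t^4 + 25), Gamma_stt = (-4500*s^3 + 5600*s^2 - 1600*s*t^2 - 2500*s + 640*t^2 + 400)/(125*s^2 + 320*s*t^2 - 100*s + 1024*t^4 + 25), Gamma_tss = (-2304*t^3 - 180*t)/(125*s^2 + 320*s*t^2 - 100*s + 1024*t^4 + 25), Gamma_tst = (2880*s*t^2 + 125*s - 1280*t^2 - 50)/(125*s^2 + 320*s*t^2 - 100*s + 1024*t^4 + 25), Gamma_ttt = (-3600*s^2*t + 3400*s*t + 1024*t^3 - 720*t)/(125*s^2 + 320*s*t^2 - 100*s + 1024*t^4 + 25)

E = 5/16 + 4*t^2; F = (5/2)*t - 5*s*t; G = 5/4 - 5*s + 4*t^2 + (25/4)*s^2
Gamma^k_ij = (1/2) g^{kl} (d_i g_jl + d_j g_il - d_l g_ij), with g^inv = (1/(EG-F^2)) [[G, -F], [-F, E]]
first partials: E_s = 0, E_t = 8*t, F_s = -5*t, F_t = 5/2 - 5*s, G_s = -5 + (25/2)*s, G_t = 8*t
D = EG - F^2 = 25/64 - (25/16)*s + (125/64)*s^2 + 5*s*t^2 + 16*t^4
expanded: Gamma^s_ss = (G E_s - 2F F_s + F E_t)/(2D), Gamma^s_st = (G E_t - F G_s)/(2D), Gamma^s_tt = (2G F_t - G G_s - F G_t)/(2D), Gamma^t_ss = (2E F_s - E E_t - F E_s)/(2D), Gamma^t_st = (E G_s - F E_t)/(2D), Gamma^t_tt = (E G_t - 2F F_t + F G_s)/(2D); substitute and cancel common factors


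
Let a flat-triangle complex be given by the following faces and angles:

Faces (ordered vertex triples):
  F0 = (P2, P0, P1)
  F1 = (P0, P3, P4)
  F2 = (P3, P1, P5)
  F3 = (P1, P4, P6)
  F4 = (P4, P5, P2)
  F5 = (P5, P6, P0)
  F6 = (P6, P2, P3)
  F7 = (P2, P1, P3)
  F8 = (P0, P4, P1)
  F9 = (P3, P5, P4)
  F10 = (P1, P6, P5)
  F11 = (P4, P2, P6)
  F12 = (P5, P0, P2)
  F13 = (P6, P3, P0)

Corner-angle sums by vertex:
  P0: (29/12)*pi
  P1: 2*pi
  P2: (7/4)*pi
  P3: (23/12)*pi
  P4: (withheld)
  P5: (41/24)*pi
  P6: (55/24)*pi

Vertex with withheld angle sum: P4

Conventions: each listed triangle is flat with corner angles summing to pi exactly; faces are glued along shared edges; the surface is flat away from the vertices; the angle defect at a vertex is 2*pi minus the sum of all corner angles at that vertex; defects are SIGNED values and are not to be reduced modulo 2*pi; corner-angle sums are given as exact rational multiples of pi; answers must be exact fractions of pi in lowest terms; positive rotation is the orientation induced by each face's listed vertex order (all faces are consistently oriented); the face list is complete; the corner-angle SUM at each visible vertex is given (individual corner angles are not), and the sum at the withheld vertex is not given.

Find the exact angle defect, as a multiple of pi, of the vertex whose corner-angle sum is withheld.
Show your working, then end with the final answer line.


V = 7, E = 21, F = 14; chi = V - E + F = 0
Gauss-Bonnet: total defect = 2*pi*chi = 0; visible defects sum to -pi/12

Answer: defect(P4) = pi/12


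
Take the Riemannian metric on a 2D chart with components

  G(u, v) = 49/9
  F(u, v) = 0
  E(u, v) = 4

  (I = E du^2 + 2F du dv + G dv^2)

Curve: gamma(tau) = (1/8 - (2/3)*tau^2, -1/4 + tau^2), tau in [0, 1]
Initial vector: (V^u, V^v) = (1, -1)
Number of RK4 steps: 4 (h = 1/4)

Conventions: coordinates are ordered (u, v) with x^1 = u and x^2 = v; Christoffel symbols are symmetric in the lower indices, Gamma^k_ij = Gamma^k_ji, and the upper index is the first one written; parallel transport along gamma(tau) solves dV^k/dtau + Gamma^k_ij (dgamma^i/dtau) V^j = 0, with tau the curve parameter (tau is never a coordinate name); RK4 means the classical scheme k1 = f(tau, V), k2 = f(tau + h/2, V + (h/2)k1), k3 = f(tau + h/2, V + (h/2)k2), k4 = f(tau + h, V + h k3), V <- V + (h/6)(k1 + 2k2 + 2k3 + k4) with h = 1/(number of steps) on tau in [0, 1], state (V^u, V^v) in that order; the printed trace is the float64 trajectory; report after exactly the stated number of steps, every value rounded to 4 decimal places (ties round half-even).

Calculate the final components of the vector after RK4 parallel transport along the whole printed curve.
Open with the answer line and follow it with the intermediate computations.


Answer: V^u = 1.0000, V^v = -1.0000

gamma'(tau) = (-(4/3)*tau, 2*tau); f(tau, V)^k = -Gamma^k_ij(gamma(tau)) gamma'^i(tau) V^j; h = 1/4; intermediate values shown to 6 dp
curve data and Christoffel symbols at the stage parameters:
  tau = 0.000000: gamma = (0.125000, -0.250000), gamma' = (0.000000, 0.000000); Gamma_uuu = 0.000000, Gamma_uuv = 0.000000, Gamma_uvv = 0.000000, Gamma_vuu = 0.000000, Gamma_vuv = 0.000000, Gamma_vvv = 0.000000
  tau = 0.125000: gamma = (0.114583, -0.234375), gamma' = (-0.166667, 0.250000); Gamma_uuu = 0.000000, Gamma_uuv = 0.000000, Gamma_uvv = 0.000000, Gamma_vuu = 0.000000, Gamma_vuv = 0.000000, Gamma_vvv = 0.000000
  tau = 0.250000: gamma = (0.083333, -0.187500), gamma' = (-0.333333, 0.500000); Gamma_uuu = 0.000000, Gamma_uuv = 0.000000, Gamma_uvv = 0.000000, Gamma_vuu = 0.000000, Gamma_vuv = 0.000000, Gamma_vvv = 0.000000
  tau = 0.375000: gamma = (0.031250, -0.109375), gamma' = (-0.500000, 0.750000); Gamma_uuu = 0.000000, Gamma_uuv = 0.000000, Gamma_uvv = 0.000000, Gamma_vuu = 0.000000, Gamma_vuv = 0.000000, Gamma_vvv = 0.000000
  tau = 0.500000: gamma = (-0.041667, 0.000000), gamma' = (-0.666667, 1.000000); Gamma_uuu = 0.000000, Gamma_uuv = 0.000000, Gamma_uvv = 0.000000, Gamma_vuu = 0.000000, Gamma_vuv = 0.000000, Gamma_vvv = 0.000000
  tau = 0.625000: gamma = (-0.135417, 0.140625), gamma' = (-0.833333, 1.250000); Gamma_uuu = 0.000000, Gamma_uuv = 0.000000, Gamma_uvv = 0.000000, Gamma_vuu = 0.000000, Gamma_vuv = 0.000000, Gamma_vvv = 0.000000
  tau = 0.750000: gamma = (-0.250000, 0.312500), gamma' = (-1.000000, 1.500000); Gamma_uuu = 0.000000, Gamma_uuv = 0.000000, Gamma_uvv = 0.000000, Gamma_vuu = 0.000000, Gamma_vuv = 0.000000, Gamma_vvv = 0.000000
  tau = 0.875000: gamma = (-0.385417, 0.515625), gamma' = (-1.166667, 1.750000); Gamma_uuu = 0.000000, Gamma_uuv = 0.000000, Gamma_uvv = 0.000000, Gamma_vuu = 0.000000, Gamma_vuv = 0.000000, Gamma_vvv = 0.000000
  tau = 1.000000: gamma = (-0.541667, 0.750000), gamma' = (-1.333333, 2.000000); Gamma_uuu = 0.000000, Gamma_uuv = 0.000000, Gamma_uvv = 0.000000, Gamma_vuu = 0.000000, Gamma_vuv = 0.000000, Gamma_vvv = 0.000000
step 0: V^u = 1.0000, V^v = -1.0000
step 1: k1 = (0.000000, 0.000000), k2 = (0.000000, 0.000000), k3 = (0.000000, 0.000000), k4 = (0.000000, 0.000000); V <- V + (h/6)(k1 + 2k2 + 2k3 + k4): V^u = 1.0000, V^v = -1.0000
step 2: k1 = (0.000000, 0.000000), k2 = (0.000000, 0.000000), k3 = (0.000000, 0.000000), k4 = (0.000000, 0.000000); V <- V + (h/6)(k1 + 2k2 + 2k3 + k4): V^u = 1.0000, V^v = -1.0000
step 3: k1 = (0.000000, 0.000000), k2 = (0.000000, 0.000000), k3 = (0.000000, 0.000000), k4 = (0.000000, 0.000000); V <- V + (h/6)(k1 + 2k2 + 2k3 + k4): V^u = 1.0000, V^v = -1.0000
step 4: k1 = (0.000000, 0.000000), k2 = (0.000000, 0.000000), k3 = (0.000000, 0.000000), k4 = (0.000000, 0.000000); V <- V + (h/6)(k1 + 2k2 + 2k3 + k4): V^u = 1.0000, V^v = -1.0000


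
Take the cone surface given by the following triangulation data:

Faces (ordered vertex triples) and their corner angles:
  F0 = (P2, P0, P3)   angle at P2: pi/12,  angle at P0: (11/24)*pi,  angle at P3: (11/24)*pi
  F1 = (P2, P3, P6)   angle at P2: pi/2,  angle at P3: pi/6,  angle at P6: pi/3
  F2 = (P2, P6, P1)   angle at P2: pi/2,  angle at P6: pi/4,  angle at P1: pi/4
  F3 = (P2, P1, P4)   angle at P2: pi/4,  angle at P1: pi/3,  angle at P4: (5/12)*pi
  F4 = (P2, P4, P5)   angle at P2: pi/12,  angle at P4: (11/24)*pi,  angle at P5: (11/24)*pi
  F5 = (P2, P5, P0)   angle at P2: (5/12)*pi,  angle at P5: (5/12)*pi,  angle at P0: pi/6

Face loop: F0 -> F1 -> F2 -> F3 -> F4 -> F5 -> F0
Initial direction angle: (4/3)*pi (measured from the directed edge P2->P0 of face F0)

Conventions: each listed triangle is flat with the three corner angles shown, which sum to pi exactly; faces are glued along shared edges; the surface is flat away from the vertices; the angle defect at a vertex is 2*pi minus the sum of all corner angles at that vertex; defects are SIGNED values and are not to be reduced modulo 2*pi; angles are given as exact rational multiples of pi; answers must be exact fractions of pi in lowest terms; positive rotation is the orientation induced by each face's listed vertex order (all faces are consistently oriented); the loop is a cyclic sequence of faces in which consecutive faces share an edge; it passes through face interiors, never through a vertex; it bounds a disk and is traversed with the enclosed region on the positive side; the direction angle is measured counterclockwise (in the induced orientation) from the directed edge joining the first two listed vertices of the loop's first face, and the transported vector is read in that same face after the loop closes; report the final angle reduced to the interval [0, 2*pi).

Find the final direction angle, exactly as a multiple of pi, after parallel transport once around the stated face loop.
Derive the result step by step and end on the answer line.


enclosed vertex P2: corner angles sum to (11/6)*pi, defect = 2*pi - (11/6)*pi = pi/6
the final direction is the initial angle plus the enclosed defects, taken mod 2*pi in the induced orientation
final angle = (4/3)*pi + pi/6 = (3/2)*pi (mod 2*pi)

Answer: final direction angle = (3/2)*pi


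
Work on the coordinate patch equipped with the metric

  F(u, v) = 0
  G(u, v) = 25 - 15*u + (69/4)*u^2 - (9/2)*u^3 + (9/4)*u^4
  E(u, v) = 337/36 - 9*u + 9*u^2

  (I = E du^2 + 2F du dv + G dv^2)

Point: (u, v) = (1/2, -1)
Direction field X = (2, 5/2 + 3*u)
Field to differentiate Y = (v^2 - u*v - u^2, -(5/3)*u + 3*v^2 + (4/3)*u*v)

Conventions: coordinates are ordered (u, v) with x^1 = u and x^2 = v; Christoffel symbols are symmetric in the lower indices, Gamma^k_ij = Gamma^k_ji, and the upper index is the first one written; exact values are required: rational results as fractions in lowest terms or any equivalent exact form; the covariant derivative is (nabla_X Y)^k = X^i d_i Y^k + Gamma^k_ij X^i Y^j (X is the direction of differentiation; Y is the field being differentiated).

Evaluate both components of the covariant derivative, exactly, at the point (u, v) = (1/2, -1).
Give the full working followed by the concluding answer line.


E = 64/9, F = 0, G = 1369/64 at the point
E_u = 0, E_v = 0, F_u = 0, F_v = 0, G_u = 0, G_v = 0
EG - F^2 = 1369/9;  g^inv = (9/1369) * [[1369/64, 0], [0, 64/9]]
first-kind symbols [ij,l] = (1/2)(d_i g_jl + d_j g_il - d_l g_ij): [uu,u] = E_u/2 = 0, [uu,v] = F_u - E_v/2 = 0, [uv,u] = E_v/2 = 0, [uv,v] = G_u/2 = 0, [vv,u] = F_v - G_u/2 = 0, [vv,v] = G_v/2 = 0
Gamma^u_ij = (G*[ij,u] - F*[ij,v])/(EG - F^2), Gamma^v_ij = (E*[ij,v] - F*[ij,u])/(EG - F^2)
Gamma_uuu = 0, Gamma_uuv = 0, Gamma_uvv = 0, Gamma_vuu = 0, Gamma_vuv = 0, Gamma_vvv = 0
X = (2, 4), Y = (5/4, 3/2) at the point

Answer: (nabla_X Y)^u = -10, (nabla_X Y)^v = -82/3


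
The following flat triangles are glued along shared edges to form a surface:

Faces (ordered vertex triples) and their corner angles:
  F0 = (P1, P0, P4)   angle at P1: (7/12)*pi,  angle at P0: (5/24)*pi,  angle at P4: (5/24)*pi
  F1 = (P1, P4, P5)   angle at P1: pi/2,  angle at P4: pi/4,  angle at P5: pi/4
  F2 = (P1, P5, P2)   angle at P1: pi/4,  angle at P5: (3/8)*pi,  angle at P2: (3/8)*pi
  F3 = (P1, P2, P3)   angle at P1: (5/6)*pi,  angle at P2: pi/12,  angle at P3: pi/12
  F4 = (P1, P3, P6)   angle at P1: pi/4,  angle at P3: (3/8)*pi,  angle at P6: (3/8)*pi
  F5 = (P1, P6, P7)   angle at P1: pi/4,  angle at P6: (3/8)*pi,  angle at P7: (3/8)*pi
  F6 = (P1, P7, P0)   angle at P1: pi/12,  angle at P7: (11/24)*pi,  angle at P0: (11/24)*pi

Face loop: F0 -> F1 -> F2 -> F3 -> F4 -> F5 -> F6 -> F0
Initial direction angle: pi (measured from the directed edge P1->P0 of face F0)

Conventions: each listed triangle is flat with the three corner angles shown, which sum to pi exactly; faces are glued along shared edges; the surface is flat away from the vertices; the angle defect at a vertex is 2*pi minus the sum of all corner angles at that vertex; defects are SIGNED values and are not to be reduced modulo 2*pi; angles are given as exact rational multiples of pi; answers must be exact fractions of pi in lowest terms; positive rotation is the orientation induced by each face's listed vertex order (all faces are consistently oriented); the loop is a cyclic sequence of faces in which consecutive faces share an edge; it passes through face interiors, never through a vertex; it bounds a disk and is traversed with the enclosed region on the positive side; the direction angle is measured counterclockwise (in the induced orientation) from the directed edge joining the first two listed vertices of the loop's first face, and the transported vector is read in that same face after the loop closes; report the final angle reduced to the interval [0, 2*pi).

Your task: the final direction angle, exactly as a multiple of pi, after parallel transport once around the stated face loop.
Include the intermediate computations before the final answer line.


enclosed vertex P1: corner angles sum to (11/4)*pi, defect = 2*pi - (11/4)*pi = (-3/4)*pi
holonomy = initial angle + sum of enclosed defects (mod 2*pi), positive in the induced orientation
final angle = pi - (3/4)*pi = pi/4 (mod 2*pi)

Answer: final direction angle = pi/4
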